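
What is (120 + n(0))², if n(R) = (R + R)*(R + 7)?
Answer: 14400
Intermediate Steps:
n(R) = 2*R*(7 + R) (n(R) = (2*R)*(7 + R) = 2*R*(7 + R))
(120 + n(0))² = (120 + 2*0*(7 + 0))² = (120 + 2*0*7)² = (120 + 0)² = 120² = 14400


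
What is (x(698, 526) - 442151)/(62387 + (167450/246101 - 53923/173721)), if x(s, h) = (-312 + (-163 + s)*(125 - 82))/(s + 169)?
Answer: -2731356873616934984/385416429819396353 ≈ -7.0868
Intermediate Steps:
x(s, h) = (-7321 + 43*s)/(169 + s) (x(s, h) = (-312 + (-163 + s)*43)/(169 + s) = (-312 + (-7009 + 43*s))/(169 + s) = (-7321 + 43*s)/(169 + s))
(x(698, 526) - 442151)/(62387 + (167450/246101 - 53923/173721)) = ((-7321 + 43*698)/(169 + 698) - 442151)/(62387 + (167450/246101 - 53923/173721)) = ((-7321 + 30014)/867 - 442151)/(62387 + (167450*(1/246101) - 53923*1/173721)) = ((1/867)*22693 - 442151)/(62387 + (167450/246101 - 53923/173721)) = (22693/867 - 442151)/(62387 + 15819077227/42752911821) = -383322224/(867*2667241728853954/42752911821) = -383322224/867*42752911821/2667241728853954 = -2731356873616934984/385416429819396353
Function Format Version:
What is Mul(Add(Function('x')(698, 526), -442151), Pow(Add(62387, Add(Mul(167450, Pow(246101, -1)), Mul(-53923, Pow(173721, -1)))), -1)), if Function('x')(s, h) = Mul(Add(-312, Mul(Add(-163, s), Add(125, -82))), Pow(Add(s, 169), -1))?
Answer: Rational(-2731356873616934984, 385416429819396353) ≈ -7.0868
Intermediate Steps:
Function('x')(s, h) = Mul(Pow(Add(169, s), -1), Add(-7321, Mul(43, s))) (Function('x')(s, h) = Mul(Add(-312, Mul(Add(-163, s), 43)), Pow(Add(169, s), -1)) = Mul(Add(-312, Add(-7009, Mul(43, s))), Pow(Add(169, s), -1)) = Mul(Add(-7321, Mul(43, s)), Pow(Add(169, s), -1)) = Mul(Pow(Add(169, s), -1), Add(-7321, Mul(43, s))))
Mul(Add(Function('x')(698, 526), -442151), Pow(Add(62387, Add(Mul(167450, Pow(246101, -1)), Mul(-53923, Pow(173721, -1)))), -1)) = Mul(Add(Mul(Pow(Add(169, 698), -1), Add(-7321, Mul(43, 698))), -442151), Pow(Add(62387, Add(Mul(167450, Pow(246101, -1)), Mul(-53923, Pow(173721, -1)))), -1)) = Mul(Add(Mul(Pow(867, -1), Add(-7321, 30014)), -442151), Pow(Add(62387, Add(Mul(167450, Rational(1, 246101)), Mul(-53923, Rational(1, 173721)))), -1)) = Mul(Add(Mul(Rational(1, 867), 22693), -442151), Pow(Add(62387, Add(Rational(167450, 246101), Rational(-53923, 173721))), -1)) = Mul(Add(Rational(22693, 867), -442151), Pow(Add(62387, Rational(15819077227, 42752911821)), -1)) = Mul(Rational(-383322224, 867), Pow(Rational(2667241728853954, 42752911821), -1)) = Mul(Rational(-383322224, 867), Rational(42752911821, 2667241728853954)) = Rational(-2731356873616934984, 385416429819396353)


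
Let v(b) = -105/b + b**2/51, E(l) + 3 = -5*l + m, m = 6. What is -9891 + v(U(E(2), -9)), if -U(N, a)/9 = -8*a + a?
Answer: -1646483/459 ≈ -3587.1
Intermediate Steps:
E(l) = 3 - 5*l (E(l) = -3 + (-5*l + 6) = -3 + (6 - 5*l) = 3 - 5*l)
U(N, a) = 63*a (U(N, a) = -9*(-8*a + a) = -(-63)*a = 63*a)
v(b) = -105/b + b**2/51 (v(b) = -105/b + b**2*(1/51) = -105/b + b**2/51)
-9891 + v(U(E(2), -9)) = -9891 + (-5355 + (63*(-9))**3)/(51*((63*(-9)))) = -9891 + (1/51)*(-5355 + (-567)**3)/(-567) = -9891 + (1/51)*(-1/567)*(-5355 - 182284263) = -9891 + (1/51)*(-1/567)*(-182289618) = -9891 + 2893486/459 = -1646483/459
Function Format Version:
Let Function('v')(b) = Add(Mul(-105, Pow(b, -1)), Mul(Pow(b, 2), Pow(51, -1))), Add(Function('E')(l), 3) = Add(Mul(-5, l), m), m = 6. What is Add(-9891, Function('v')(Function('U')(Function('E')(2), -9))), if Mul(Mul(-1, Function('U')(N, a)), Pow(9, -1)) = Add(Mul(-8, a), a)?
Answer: Rational(-1646483, 459) ≈ -3587.1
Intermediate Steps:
Function('E')(l) = Add(3, Mul(-5, l)) (Function('E')(l) = Add(-3, Add(Mul(-5, l), 6)) = Add(-3, Add(6, Mul(-5, l))) = Add(3, Mul(-5, l)))
Function('U')(N, a) = Mul(63, a) (Function('U')(N, a) = Mul(-9, Add(Mul(-8, a), a)) = Mul(-9, Mul(-7, a)) = Mul(63, a))
Function('v')(b) = Add(Mul(-105, Pow(b, -1)), Mul(Rational(1, 51), Pow(b, 2))) (Function('v')(b) = Add(Mul(-105, Pow(b, -1)), Mul(Pow(b, 2), Rational(1, 51))) = Add(Mul(-105, Pow(b, -1)), Mul(Rational(1, 51), Pow(b, 2))))
Add(-9891, Function('v')(Function('U')(Function('E')(2), -9))) = Add(-9891, Mul(Rational(1, 51), Pow(Mul(63, -9), -1), Add(-5355, Pow(Mul(63, -9), 3)))) = Add(-9891, Mul(Rational(1, 51), Pow(-567, -1), Add(-5355, Pow(-567, 3)))) = Add(-9891, Mul(Rational(1, 51), Rational(-1, 567), Add(-5355, -182284263))) = Add(-9891, Mul(Rational(1, 51), Rational(-1, 567), -182289618)) = Add(-9891, Rational(2893486, 459)) = Rational(-1646483, 459)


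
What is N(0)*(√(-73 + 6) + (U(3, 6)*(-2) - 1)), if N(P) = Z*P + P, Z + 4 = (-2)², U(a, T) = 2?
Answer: 0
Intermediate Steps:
Z = 0 (Z = -4 + (-2)² = -4 + 4 = 0)
N(P) = P (N(P) = 0*P + P = 0 + P = P)
N(0)*(√(-73 + 6) + (U(3, 6)*(-2) - 1)) = 0*(√(-73 + 6) + (2*(-2) - 1)) = 0*(√(-67) + (-4 - 1)) = 0*(I*√67 - 5) = 0*(-5 + I*√67) = 0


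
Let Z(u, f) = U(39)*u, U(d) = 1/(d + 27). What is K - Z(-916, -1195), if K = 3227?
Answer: 106949/33 ≈ 3240.9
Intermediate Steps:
U(d) = 1/(27 + d)
Z(u, f) = u/66 (Z(u, f) = u/(27 + 39) = u/66)
K - Z(-916, -1195) = 3227 - (-916)/66 = 3227 - 1*(-458/33) = 3227 + 458/33 = 106949/33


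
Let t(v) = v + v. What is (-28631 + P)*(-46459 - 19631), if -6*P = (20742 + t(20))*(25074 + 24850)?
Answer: 11430181279310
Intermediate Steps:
t(v) = 2*v
P = -518760284/3 (P = -(20742 + 2*20)*(25074 + 24850)/6 = -(20742 + 40)*49924/6 = -10391*49924/3 = -⅙*1037520568 = -518760284/3 ≈ -1.7292e+8)
(-28631 + P)*(-46459 - 19631) = (-28631 - 518760284/3)*(-46459 - 19631) = -518846177/3*(-66090) = 11430181279310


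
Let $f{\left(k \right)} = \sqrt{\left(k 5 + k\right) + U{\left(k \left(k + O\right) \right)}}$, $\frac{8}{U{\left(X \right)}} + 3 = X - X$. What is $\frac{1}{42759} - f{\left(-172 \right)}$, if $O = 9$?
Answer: $\frac{1}{42759} - \frac{4 i \sqrt{582}}{3} \approx 2.3387 \cdot 10^{-5} - 32.166 i$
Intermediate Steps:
$U{\left(X \right)} = - \frac{8}{3}$ ($U{\left(X \right)} = \frac{8}{-3 + \left(X - X\right)} = \frac{8}{-3 + 0} = \frac{8}{-3} = 8 \left(- \frac{1}{3}\right) = - \frac{8}{3}$)
$f{\left(k \right)} = \sqrt{- \frac{8}{3} + 6 k}$ ($f{\left(k \right)} = \sqrt{\left(k 5 + k\right) - \frac{8}{3}} = \sqrt{\left(5 k + k\right) - \frac{8}{3}} = \sqrt{6 k - \frac{8}{3}} = \sqrt{- \frac{8}{3} + 6 k}$)
$\frac{1}{42759} - f{\left(-172 \right)} = \frac{1}{42759} - \frac{\sqrt{-24 + 54 \left(-172\right)}}{3} = \frac{1}{42759} - \frac{\sqrt{-24 - 9288}}{3} = \frac{1}{42759} - \frac{\sqrt{-9312}}{3} = \frac{1}{42759} - \frac{4 i \sqrt{582}}{3}$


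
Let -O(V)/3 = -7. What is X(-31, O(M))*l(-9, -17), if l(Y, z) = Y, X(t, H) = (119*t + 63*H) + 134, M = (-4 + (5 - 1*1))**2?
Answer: 20088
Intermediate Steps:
M = 0 (M = (-4 + (5 - 1))**2 = (-4 + 4)**2 = 0**2 = 0)
O(V) = 21 (O(V) = -3*(-7) = 21)
X(t, H) = 134 + 63*H + 119*t (X(t, H) = (63*H + 119*t) + 134 = 134 + 63*H + 119*t)
X(-31, O(M))*l(-9, -17) = (134 + 63*21 + 119*(-31))*(-9) = (134 + 1323 - 3689)*(-9) = -2232*(-9) = 20088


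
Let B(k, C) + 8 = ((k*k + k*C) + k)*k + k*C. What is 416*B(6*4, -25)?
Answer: -252928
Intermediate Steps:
B(k, C) = -8 + C*k + k*(k + k**2 + C*k) (B(k, C) = -8 + (((k*k + k*C) + k)*k + k*C) = -8 + (((k**2 + C*k) + k)*k + C*k) = -8 + ((k + k**2 + C*k)*k + C*k) = -8 + (k*(k + k**2 + C*k) + C*k) = -8 + (C*k + k*(k + k**2 + C*k)) = -8 + C*k + k*(k + k**2 + C*k))
416*B(6*4, -25) = 416*(-8 + (6*4)**2 + (6*4)**3 - 150*4 - 25*(6*4)**2) = 416*(-8 + 24**2 + 24**3 - 25*24 - 25*24**2) = 416*(-8 + 576 + 13824 - 600 - 25*576) = 416*(-8 + 576 + 13824 - 600 - 14400) = 416*(-608) = -252928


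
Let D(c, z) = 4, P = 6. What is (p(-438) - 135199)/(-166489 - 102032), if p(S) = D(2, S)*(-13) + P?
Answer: 12295/24411 ≈ 0.50367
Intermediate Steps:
p(S) = -46 (p(S) = 4*(-13) + 6 = -52 + 6 = -46)
(p(-438) - 135199)/(-166489 - 102032) = (-46 - 135199)/(-166489 - 102032) = -135245/(-268521) = -135245*(-1/268521) = 12295/24411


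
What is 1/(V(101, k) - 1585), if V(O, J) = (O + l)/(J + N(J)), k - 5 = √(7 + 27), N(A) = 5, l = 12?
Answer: -103480/162237519 + 113*√34/162237519 ≈ -0.00063377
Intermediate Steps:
k = 5 + √34 (k = 5 + √(7 + 27) = 5 + √34 ≈ 10.831)
V(O, J) = (12 + O)/(5 + J) (V(O, J) = (O + 12)/(J + 5) = (12 + O)/(5 + J))
1/(V(101, k) - 1585) = 1/((12 + 101)/(5 + (5 + √34)) - 1585) = 1/(113/(10 + √34) - 1585) = 1/(-1585 + 113/(10 + √34))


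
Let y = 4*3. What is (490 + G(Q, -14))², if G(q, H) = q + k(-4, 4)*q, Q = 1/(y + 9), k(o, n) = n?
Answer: 105987025/441 ≈ 2.4033e+5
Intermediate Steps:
y = 12
Q = 1/21 (Q = 1/(12 + 9) = 1/21 ≈ 0.047619)
G(q, H) = 5*q (G(q, H) = q + 4*q = 5*q)
(490 + G(Q, -14))² = (490 + 5*(1/21))² = (490 + 5/21)² = (10295/21)² = 105987025/441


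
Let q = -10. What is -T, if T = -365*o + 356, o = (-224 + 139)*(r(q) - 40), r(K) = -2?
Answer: 1302694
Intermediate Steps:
o = 3570 (o = (-224 + 139)*(-2 - 40) = -85*(-42) = 3570)
T = -1302694 (T = -365*3570 + 356 = -1303050 + 356 = -1302694)
-T = -1*(-1302694) = 1302694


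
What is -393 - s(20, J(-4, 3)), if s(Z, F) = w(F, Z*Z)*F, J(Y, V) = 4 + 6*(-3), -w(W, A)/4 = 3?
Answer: -561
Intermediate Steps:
w(W, A) = -12 (w(W, A) = -4*3 = -12)
J(Y, V) = -14 (J(Y, V) = 4 - 18 = -14)
s(Z, F) = -12*F
-393 - s(20, J(-4, 3)) = -393 - (-12)*(-14) = -393 - 1*168 = -393 - 168 = -561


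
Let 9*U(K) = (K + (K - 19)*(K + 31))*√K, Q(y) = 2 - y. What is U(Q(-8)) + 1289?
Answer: 1289 - 359*√10/9 ≈ 1162.9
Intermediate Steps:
U(K) = √K*(K + (-19 + K)*(31 + K))/9 (U(K) = ((K + (K - 19)*(K + 31))*√K)/9 = ((K + (-19 + K)*(31 + K))*√K)/9 = (√K*(K + (-19 + K)*(31 + K)))/9 = √K*(K + (-19 + K)*(31 + K))/9)
U(Q(-8)) + 1289 = √(2 - 1*(-8))*(-589 + (2 - 1*(-8))² + 13*(2 - 1*(-8)))/9 + 1289 = √(2 + 8)*(-589 + (2 + 8)² + 13*(2 + 8))/9 + 1289 = √10*(-589 + 10² + 13*10)/9 + 1289 = √10*(-589 + 100 + 130)/9 + 1289 = (⅑)*√10*(-359) + 1289 = -359*√10/9 + 1289 = 1289 - 359*√10/9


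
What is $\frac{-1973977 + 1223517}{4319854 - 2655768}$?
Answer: $- \frac{375230}{832043} \approx -0.45097$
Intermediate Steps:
$\frac{-1973977 + 1223517}{4319854 - 2655768} = - \frac{750460}{4319854 - 2655768} = - \frac{750460}{1664086} = \left(-750460\right) \frac{1}{1664086} = - \frac{375230}{832043}$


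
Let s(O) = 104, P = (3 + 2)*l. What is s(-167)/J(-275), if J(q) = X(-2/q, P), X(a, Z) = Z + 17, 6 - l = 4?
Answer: 104/27 ≈ 3.8519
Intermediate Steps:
l = 2 (l = 6 - 1*4 = 6 - 4 = 2)
P = 10 (P = (3 + 2)*2 = 5*2 = 10)
X(a, Z) = 17 + Z
J(q) = 27 (J(q) = 17 + 10 = 27)
s(-167)/J(-275) = 104/27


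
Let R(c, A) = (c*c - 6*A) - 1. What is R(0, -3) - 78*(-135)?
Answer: 10547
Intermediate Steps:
R(c, A) = -1 + c**2 - 6*A (R(c, A) = (c**2 - 6*A) - 1 = -1 + c**2 - 6*A)
R(0, -3) - 78*(-135) = (-1 + 0**2 - 6*(-3)) - 78*(-135) = (-1 + 0 + 18) + 10530 = 17 + 10530 = 10547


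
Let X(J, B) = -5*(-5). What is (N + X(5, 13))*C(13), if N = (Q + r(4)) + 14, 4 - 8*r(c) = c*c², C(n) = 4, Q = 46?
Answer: 310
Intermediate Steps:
X(J, B) = 25
r(c) = ½ - c³/8 (r(c) = ½ - c*c²/8 = ½ - c³/8)
N = 105/2 (N = (46 + (½ - ⅛*4³)) + 14 = (46 + (½ - ⅛*64)) + 14 = (46 + (½ - 8)) + 14 = (46 - 15/2) + 14 = 77/2 + 14 = 105/2 ≈ 52.500)
(N + X(5, 13))*C(13) = (105/2 + 25)*4 = (155/2)*4 = 310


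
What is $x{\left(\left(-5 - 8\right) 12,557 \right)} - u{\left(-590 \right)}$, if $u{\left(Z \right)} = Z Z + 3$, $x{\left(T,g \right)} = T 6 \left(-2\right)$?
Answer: $-346231$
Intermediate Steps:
$x{\left(T,g \right)} = - 12 T$ ($x{\left(T,g \right)} = 6 T \left(-2\right) = - 12 T$)
$u{\left(Z \right)} = 3 + Z^{2}$ ($u{\left(Z \right)} = Z^{2} + 3 = 3 + Z^{2}$)
$x{\left(\left(-5 - 8\right) 12,557 \right)} - u{\left(-590 \right)} = - 12 \left(-5 - 8\right) 12 - \left(3 + \left(-590\right)^{2}\right) = - 12 \left(\left(-13\right) 12\right) - \left(3 + 348100\right) = \left(-12\right) \left(-156\right) - 348103 = 1872 - 348103 = -346231$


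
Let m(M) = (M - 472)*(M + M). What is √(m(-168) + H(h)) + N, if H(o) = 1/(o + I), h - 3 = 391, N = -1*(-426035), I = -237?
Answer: 426035 + √5300521117/157 ≈ 4.2650e+5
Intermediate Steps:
N = 426035
h = 394 (h = 3 + 391 = 394)
H(o) = 1/(-237 + o) (H(o) = 1/(o - 237) = 1/(-237 + o))
m(M) = 2*M*(-472 + M) (m(M) = (-472 + M)*(2*M) = 2*M*(-472 + M))
√(m(-168) + H(h)) + N = √(2*(-168)*(-472 - 168) + 1/(-237 + 394)) + 426035 = √(2*(-168)*(-640) + 1/157) + 426035 = √(215040 + 1/157) + 426035 = √(33761281/157) + 426035 = √5300521117/157 + 426035 = 426035 + √5300521117/157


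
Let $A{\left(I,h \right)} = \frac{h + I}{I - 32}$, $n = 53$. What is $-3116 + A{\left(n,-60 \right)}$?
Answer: $- \frac{9349}{3} \approx -3116.3$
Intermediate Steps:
$A{\left(I,h \right)} = \frac{I + h}{-32 + I}$
$-3116 + A{\left(n,-60 \right)} = -3116 + \frac{53 - 60}{-32 + 53} = -3116 + \frac{1}{21} \left(-7\right) = -3116 - \frac{1}{3} = - \frac{9349}{3}$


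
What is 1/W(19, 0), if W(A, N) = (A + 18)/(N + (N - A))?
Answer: -19/37 ≈ -0.51351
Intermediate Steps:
W(A, N) = (18 + A)/(-A + 2*N)
1/W(19, 0) = 1/((-18 - 1*19)/(19 - 2*0)) = 1/((-18 - 19)/(19 + 0)) = 1/(-37/19) = -19/37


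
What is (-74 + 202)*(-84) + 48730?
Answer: 37978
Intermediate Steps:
(-74 + 202)*(-84) + 48730 = 128*(-84) + 48730 = -10752 + 48730 = 37978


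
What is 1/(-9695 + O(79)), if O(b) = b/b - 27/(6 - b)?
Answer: -73/707635 ≈ -0.00010316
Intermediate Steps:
O(b) = 1 - 27/(6 - b)
1/(-9695 + O(79)) = 1/(-9695 + (21 + 79)/(-6 + 79)) = 1/(-9695 + 100/73) = 1/(-707635/73) = -73/707635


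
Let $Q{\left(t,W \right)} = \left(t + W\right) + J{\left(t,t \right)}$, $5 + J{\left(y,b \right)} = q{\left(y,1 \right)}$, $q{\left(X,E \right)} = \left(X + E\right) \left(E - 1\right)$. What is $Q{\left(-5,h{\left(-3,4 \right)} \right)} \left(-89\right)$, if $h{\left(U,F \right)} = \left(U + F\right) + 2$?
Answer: $623$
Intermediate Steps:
$q{\left(X,E \right)} = \left(-1 + E\right) \left(E + X\right)$ ($q{\left(X,E \right)} = \left(E + X\right) \left(-1 + E\right) = \left(-1 + E\right) \left(E + X\right)$)
$h{\left(U,F \right)} = 2 + F + U$ ($h{\left(U,F \right)} = \left(F + U\right) + 2 = 2 + F + U$)
$J{\left(y,b \right)} = -5$ ($J{\left(y,b \right)} = -5 + \left(1^{2} - 1 - y + 1 y\right) = -5 + \left(1 - 1 - y + y\right) = -5 + 0 = -5$)
$Q{\left(t,W \right)} = -5 + W + t$ ($Q{\left(t,W \right)} = \left(t + W\right) - 5 = \left(W + t\right) - 5 = -5 + W + t$)
$Q{\left(-5,h{\left(-3,4 \right)} \right)} \left(-89\right) = \left(-5 + \left(2 + 4 - 3\right) - 5\right) \left(-89\right) = \left(-5 + 3 - 5\right) \left(-89\right) = \left(-7\right) \left(-89\right) = 623$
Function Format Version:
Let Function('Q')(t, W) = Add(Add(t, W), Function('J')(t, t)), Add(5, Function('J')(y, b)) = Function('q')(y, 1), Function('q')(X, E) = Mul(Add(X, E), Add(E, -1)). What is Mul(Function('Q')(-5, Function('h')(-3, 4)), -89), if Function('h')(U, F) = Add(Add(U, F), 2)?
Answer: 623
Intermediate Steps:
Function('q')(X, E) = Mul(Add(-1, E), Add(E, X)) (Function('q')(X, E) = Mul(Add(E, X), Add(-1, E)) = Mul(Add(-1, E), Add(E, X)))
Function('h')(U, F) = Add(2, F, U) (Function('h')(U, F) = Add(Add(F, U), 2) = Add(2, F, U))
Function('J')(y, b) = -5 (Function('J')(y, b) = Add(-5, Add(Pow(1, 2), Mul(-1, 1), Mul(-1, y), Mul(1, y))) = Add(-5, Add(1, -1, Mul(-1, y), y)) = Add(-5, 0) = -5)
Function('Q')(t, W) = Add(-5, W, t) (Function('Q')(t, W) = Add(Add(t, W), -5) = Add(Add(W, t), -5) = Add(-5, W, t))
Mul(Function('Q')(-5, Function('h')(-3, 4)), -89) = Mul(Add(-5, Add(2, 4, -3), -5), -89) = Mul(Add(-5, 3, -5), -89) = Mul(-7, -89) = 623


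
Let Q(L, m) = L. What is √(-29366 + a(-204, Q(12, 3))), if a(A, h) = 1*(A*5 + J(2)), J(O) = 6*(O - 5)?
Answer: 2*I*√7601 ≈ 174.37*I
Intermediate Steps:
J(O) = -30 + 6*O (J(O) = 6*(-5 + O) = -30 + 6*O)
a(A, h) = -18 + 5*A (a(A, h) = 1*(A*5 + (-30 + 6*2)) = 1*(5*A + (-30 + 12)) = 1*(5*A - 18) = 1*(-18 + 5*A) = -18 + 5*A)
√(-29366 + a(-204, Q(12, 3))) = √(-29366 + (-18 + 5*(-204))) = √(-29366 + (-18 - 1020)) = √(-29366 - 1038) = √(-30404) = 2*I*√7601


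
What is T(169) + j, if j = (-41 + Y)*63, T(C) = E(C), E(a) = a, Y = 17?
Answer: -1343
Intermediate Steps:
T(C) = C
j = -1512 (j = (-41 + 17)*63 = -24*63 = -1512)
T(169) + j = 169 - 1512 = -1343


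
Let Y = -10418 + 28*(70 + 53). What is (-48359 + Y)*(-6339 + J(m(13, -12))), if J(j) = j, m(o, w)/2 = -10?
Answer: 351862547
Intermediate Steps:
m(o, w) = -20 (m(o, w) = 2*(-10) = -20)
Y = -6974 (Y = -10418 + 28*123 = -10418 + 3444 = -6974)
(-48359 + Y)*(-6339 + J(m(13, -12))) = (-48359 - 6974)*(-6339 - 20) = -55333*(-6359) = 351862547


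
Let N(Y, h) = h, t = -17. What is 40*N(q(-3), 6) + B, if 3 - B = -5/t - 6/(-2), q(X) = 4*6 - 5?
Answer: 4075/17 ≈ 239.71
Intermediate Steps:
q(X) = 19 (q(X) = 24 - 5 = 19)
B = -5/17 (B = 3 - (-5/(-17) - 6/(-2)) = 3 - (-5*(-1/17) - 6*(-½)) = 3 - (5/17 + 3) = 3 - 1*56/17 = 3 - 56/17 = -5/17 ≈ -0.29412)
40*N(q(-3), 6) + B = 40*6 - 5/17 = 240 - 5/17 = 4075/17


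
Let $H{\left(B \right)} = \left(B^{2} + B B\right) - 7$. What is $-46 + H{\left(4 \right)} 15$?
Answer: $329$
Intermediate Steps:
$H{\left(B \right)} = -7 + 2 B^{2}$ ($H{\left(B \right)} = \left(B^{2} + B^{2}\right) - 7 = 2 B^{2} - 7 = -7 + 2 B^{2}$)
$-46 + H{\left(4 \right)} 15 = -46 + \left(-7 + 2 \cdot 4^{2}\right) 15 = -46 + \left(-7 + 2 \cdot 16\right) 15 = -46 + \left(-7 + 32\right) 15 = -46 + 25 \cdot 15 = -46 + 375 = 329$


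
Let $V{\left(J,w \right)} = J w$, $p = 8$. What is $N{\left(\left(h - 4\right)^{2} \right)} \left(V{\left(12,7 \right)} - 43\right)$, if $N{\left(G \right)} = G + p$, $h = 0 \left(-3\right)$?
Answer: $984$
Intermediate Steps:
$h = 0$
$N{\left(G \right)} = 8 + G$ ($N{\left(G \right)} = G + 8 = 8 + G$)
$N{\left(\left(h - 4\right)^{2} \right)} \left(V{\left(12,7 \right)} - 43\right) = \left(8 + \left(0 - 4\right)^{2}\right) \left(12 \cdot 7 - 43\right) = \left(8 + \left(-4\right)^{2}\right) \left(84 - 43\right) = \left(8 + 16\right) 41 = 24 \cdot 41 = 984$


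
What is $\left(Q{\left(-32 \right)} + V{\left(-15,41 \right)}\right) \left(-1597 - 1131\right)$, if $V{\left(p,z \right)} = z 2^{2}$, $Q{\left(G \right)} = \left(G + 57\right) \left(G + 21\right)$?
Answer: $302808$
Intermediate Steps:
$Q{\left(G \right)} = \left(21 + G\right) \left(57 + G\right)$ ($Q{\left(G \right)} = \left(57 + G\right) \left(21 + G\right) = \left(21 + G\right) \left(57 + G\right)$)
$V{\left(p,z \right)} = 4 z$ ($V{\left(p,z \right)} = z 4 = 4 z$)
$\left(Q{\left(-32 \right)} + V{\left(-15,41 \right)}\right) \left(-1597 - 1131\right) = \left(\left(1197 + \left(-32\right)^{2} + 78 \left(-32\right)\right) + 4 \cdot 41\right) \left(-1597 - 1131\right) = \left(\left(1197 + 1024 - 2496\right) + 164\right) \left(-2728\right) = \left(-275 + 164\right) \left(-2728\right) = \left(-111\right) \left(-2728\right) = 302808$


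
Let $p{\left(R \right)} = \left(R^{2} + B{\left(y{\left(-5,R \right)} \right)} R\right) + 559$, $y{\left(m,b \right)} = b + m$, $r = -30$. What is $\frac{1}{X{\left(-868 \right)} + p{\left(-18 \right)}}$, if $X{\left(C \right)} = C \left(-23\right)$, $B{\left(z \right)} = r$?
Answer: $\frac{1}{21387} \approx 4.6757 \cdot 10^{-5}$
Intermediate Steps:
$B{\left(z \right)} = -30$
$X{\left(C \right)} = - 23 C$
$p{\left(R \right)} = 559 + R^{2} - 30 R$ ($p{\left(R \right)} = \left(R^{2} - 30 R\right) + 559 = 559 + R^{2} - 30 R$)
$\frac{1}{X{\left(-868 \right)} + p{\left(-18 \right)}} = \frac{1}{\left(-23\right) \left(-868\right) + \left(559 + \left(-18\right)^{2} - -540\right)} = \frac{1}{19964 + \left(559 + 324 + 540\right)} = \frac{1}{19964 + 1423} = \frac{1}{21387}$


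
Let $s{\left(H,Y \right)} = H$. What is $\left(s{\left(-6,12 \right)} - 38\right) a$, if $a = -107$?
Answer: $4708$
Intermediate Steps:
$\left(s{\left(-6,12 \right)} - 38\right) a = \left(-6 - 38\right) \left(-107\right) = \left(-44\right) \left(-107\right) = 4708$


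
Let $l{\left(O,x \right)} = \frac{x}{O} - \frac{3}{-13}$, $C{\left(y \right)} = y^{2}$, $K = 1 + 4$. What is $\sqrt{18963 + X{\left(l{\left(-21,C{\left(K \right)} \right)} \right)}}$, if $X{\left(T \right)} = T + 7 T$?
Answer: $\frac{\sqrt{1412721219}}{273} \approx 137.68$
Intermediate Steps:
$K = 5$
$l{\left(O,x \right)} = \frac{3}{13} + \frac{x}{O}$ ($l{\left(O,x \right)} = \frac{x}{O} - - \frac{3}{13} = \frac{x}{O} + \frac{3}{13} = \frac{3}{13} + \frac{x}{O}$)
$X{\left(T \right)} = 8 T$
$\sqrt{18963 + X{\left(l{\left(-21,C{\left(K \right)} \right)} \right)}} = \sqrt{18963 + 8 \left(\frac{3}{13} + \frac{5^{2}}{-21}\right)} = \sqrt{18963 + 8 \left(\frac{3}{13} + 25 \left(- \frac{1}{21}\right)\right)} = \sqrt{18963 + 8 \left(\frac{3}{13} - \frac{25}{21}\right)} = \sqrt{18963 + 8 \left(- \frac{262}{273}\right)} = \sqrt{18963 - \frac{2096}{273}} = \sqrt{\frac{5174803}{273}} = \frac{\sqrt{1412721219}}{273}$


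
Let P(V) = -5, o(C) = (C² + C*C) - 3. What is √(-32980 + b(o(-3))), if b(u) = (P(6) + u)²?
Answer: 4*I*√2055 ≈ 181.33*I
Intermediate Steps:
o(C) = -3 + 2*C² (o(C) = (C² + C²) - 3 = 2*C² - 3 = -3 + 2*C²)
b(u) = (-5 + u)²
√(-32980 + b(o(-3))) = √(-32980 + (-5 + (-3 + 2*(-3)²))²) = √(-32980 + (-5 + (-3 + 2*9))²) = √(-32980 + (-5 + (-3 + 18))²) = √(-32980 + (-5 + 15)²) = √(-32980 + 10²) = √(-32980 + 100) = √(-32880) = 4*I*√2055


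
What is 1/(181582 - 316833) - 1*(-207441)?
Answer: 28056602690/135251 ≈ 2.0744e+5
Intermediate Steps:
1/(181582 - 316833) - 1*(-207441) = 1/(-135251) + 207441 = -1/135251 + 207441 = 28056602690/135251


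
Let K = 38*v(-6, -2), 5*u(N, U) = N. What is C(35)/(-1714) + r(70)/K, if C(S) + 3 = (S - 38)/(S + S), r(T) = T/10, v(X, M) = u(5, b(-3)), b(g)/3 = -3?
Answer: 423977/2279620 ≈ 0.18599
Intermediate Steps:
b(g) = -9 (b(g) = 3*(-3) = -9)
u(N, U) = N/5
v(X, M) = 1 (v(X, M) = (1/5)*5 = 1)
r(T) = T/10 (r(T) = T*(1/10) = T/10)
K = 38 (K = 38*1 = 38)
C(S) = -3 + (-38 + S)/(2*S) (C(S) = -3 + (S - 38)/(S + S) = -3 + (-38 + S)/((2*S)) = -3 + (-38 + S)*(1/(2*S)) = -3 + (-38 + S)/(2*S))
C(35)/(-1714) + r(70)/K = (-5/2 - 19/35)/(-1714) + ((1/10)*70)/38 = (-5/2 - 19*1/35)*(-1/1714) + 7*(1/38) = (-5/2 - 19/35)*(-1/1714) + 7/38 = -213/70*(-1/1714) + 7/38 = 213/119980 + 7/38 = 423977/2279620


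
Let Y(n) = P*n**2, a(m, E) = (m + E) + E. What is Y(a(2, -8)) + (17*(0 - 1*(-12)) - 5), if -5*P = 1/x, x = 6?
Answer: 2887/15 ≈ 192.47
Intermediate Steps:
a(m, E) = m + 2*E (a(m, E) = (E + m) + E = m + 2*E)
P = -1/30 (P = -1/5/6 = -1/5*1/6 = -1/30 ≈ -0.033333)
Y(n) = -n**2/30
Y(a(2, -8)) + (17*(0 - 1*(-12)) - 5) = -(2 + 2*(-8))**2/30 + (17*(0 - 1*(-12)) - 5) = -(2 - 16)**2/30 + (17*(0 + 12) - 5) = -1/30*(-14)**2 + (17*12 - 5) = -1/30*196 + (204 - 5) = -98/15 + 199 = 2887/15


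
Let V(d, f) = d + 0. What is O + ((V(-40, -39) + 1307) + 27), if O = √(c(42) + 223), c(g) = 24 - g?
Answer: 1294 + √205 ≈ 1308.3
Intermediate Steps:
V(d, f) = d
O = √205 (O = √((24 - 1*42) + 223) = √((24 - 42) + 223) = √(-18 + 223) = √205 ≈ 14.318)
O + ((V(-40, -39) + 1307) + 27) = √205 + ((-40 + 1307) + 27) = √205 + (1267 + 27) = √205 + 1294 = 1294 + √205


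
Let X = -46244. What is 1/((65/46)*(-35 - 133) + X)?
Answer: -23/1069072 ≈ -2.1514e-5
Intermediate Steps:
1/((65/46)*(-35 - 133) + X) = 1/((65/46)*(-35 - 133) - 46244) = 1/((65*(1/46))*(-168) - 46244) = 1/((65/46)*(-168) - 46244) = 1/(-5460/23 - 46244) = 1/(-1069072/23) = -23/1069072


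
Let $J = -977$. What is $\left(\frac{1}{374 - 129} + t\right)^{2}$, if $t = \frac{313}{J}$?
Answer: $\frac{5731701264}{57295603225} \approx 0.10004$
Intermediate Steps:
$t = - \frac{313}{977}$ ($t = \frac{313}{-977} = 313 \left(- \frac{1}{977}\right) = - \frac{313}{977} \approx -0.32037$)
$\left(\frac{1}{374 - 129} + t\right)^{2} = \left(\frac{1}{374 - 129} - \frac{313}{977}\right)^{2} = \left(\frac{1}{245} - \frac{313}{977}\right)^{2} = \left(- \frac{75708}{239365}\right)^{2} = \frac{5731701264}{57295603225}$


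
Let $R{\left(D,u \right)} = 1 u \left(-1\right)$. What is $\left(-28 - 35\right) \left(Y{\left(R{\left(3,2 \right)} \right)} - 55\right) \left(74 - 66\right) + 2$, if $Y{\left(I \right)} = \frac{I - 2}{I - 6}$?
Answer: $27470$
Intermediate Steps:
$R{\left(D,u \right)} = - u$ ($R{\left(D,u \right)} = u \left(-1\right) = - u$)
$Y{\left(I \right)} = \frac{-2 + I}{-6 + I}$
$\left(-28 - 35\right) \left(Y{\left(R{\left(3,2 \right)} \right)} - 55\right) \left(74 - 66\right) + 2 = \left(-28 - 35\right) \left(\frac{-2 - 2}{-6 - 2} - 55\right) \left(74 - 66\right) + 2 = \left(-28 - 35\right) \left(\frac{-2 - 2}{-6 - 2} - 55\right) 8 + 2 = - 63 \left(\frac{1}{-8} \left(-4\right) - 55\right) 8 + 2 = - 63 \left(\left(- \frac{1}{8}\right) \left(-4\right) - 55\right) 8 + 2 = - 63 \left(\frac{1}{2} - 55\right) 8 + 2 = - 63 \left(\left(- \frac{109}{2}\right) 8\right) + 2 = \left(-63\right) \left(-436\right) + 2 = 27468 + 2 = 27470$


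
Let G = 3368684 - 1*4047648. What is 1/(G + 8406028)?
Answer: 1/7727064 ≈ 1.2942e-7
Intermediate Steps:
G = -678964 (G = 3368684 - 4047648 = -678964)
1/(G + 8406028) = 1/(-678964 + 8406028) = 1/7727064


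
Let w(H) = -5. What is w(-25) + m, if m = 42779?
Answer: 42774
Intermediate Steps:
w(-25) + m = -5 + 42779 = 42774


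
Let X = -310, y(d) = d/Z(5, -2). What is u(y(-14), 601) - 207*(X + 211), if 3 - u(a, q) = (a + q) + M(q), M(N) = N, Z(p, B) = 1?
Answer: 19308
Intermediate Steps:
y(d) = d (y(d) = d/1 = d*1 = d)
u(a, q) = 3 - a - 2*q (u(a, q) = 3 - ((a + q) + q) = 3 - (a + 2*q) = 3 + (-a - 2*q) = 3 - a - 2*q)
u(y(-14), 601) - 207*(X + 211) = (3 - 1*(-14) - 2*601) - 207*(-310 + 211) = (3 + 14 - 1202) - 207*(-99) = -1185 + 20493 = 19308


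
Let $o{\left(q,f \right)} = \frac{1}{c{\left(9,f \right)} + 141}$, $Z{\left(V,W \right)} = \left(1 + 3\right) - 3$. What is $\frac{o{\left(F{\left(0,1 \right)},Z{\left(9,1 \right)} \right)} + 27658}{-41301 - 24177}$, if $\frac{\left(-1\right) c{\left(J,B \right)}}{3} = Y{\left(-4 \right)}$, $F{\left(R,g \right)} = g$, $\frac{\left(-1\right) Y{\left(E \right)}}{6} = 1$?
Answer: $- \frac{4397623}{10411002} \approx -0.4224$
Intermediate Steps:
$Y{\left(E \right)} = -6$ ($Y{\left(E \right)} = \left(-6\right) 1 = -6$)
$c{\left(J,B \right)} = 18$ ($c{\left(J,B \right)} = \left(-3\right) \left(-6\right) = 18$)
$Z{\left(V,W \right)} = 1$ ($Z{\left(V,W \right)} = 4 - 3 = 1$)
$o{\left(q,f \right)} = \frac{1}{159}$ ($o{\left(q,f \right)} = \frac{1}{18 + 141} = \frac{1}{159}$)
$\frac{o{\left(F{\left(0,1 \right)},Z{\left(9,1 \right)} \right)} + 27658}{-41301 - 24177} = \frac{\frac{1}{159} + 27658}{-41301 - 24177} = \frac{4397623}{159 \left(-65478\right)} = \frac{4397623}{159} \left(- \frac{1}{65478}\right) = - \frac{4397623}{10411002}$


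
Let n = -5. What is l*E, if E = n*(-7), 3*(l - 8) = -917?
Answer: -31255/3 ≈ -10418.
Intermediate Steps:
l = -893/3 (l = 8 + (1/3)*(-917) = 8 - 917/3 = -893/3 ≈ -297.67)
E = 35 (E = -5*(-7) = 35)
l*E = -893/3*35 = -31255/3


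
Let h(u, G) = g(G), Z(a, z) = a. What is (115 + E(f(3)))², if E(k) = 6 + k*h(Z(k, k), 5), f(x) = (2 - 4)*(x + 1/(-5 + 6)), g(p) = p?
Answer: 6561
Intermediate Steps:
h(u, G) = G
f(x) = -2 - 2*x (f(x) = -2*(x + 1/1) = -2*(x + 1) = -2*(1 + x) = -2 - 2*x)
E(k) = 6 + 5*k (E(k) = 6 + k*5 = 6 + 5*k)
(115 + E(f(3)))² = (115 + (6 + 5*(-2 - 2*3)))² = (115 + (6 + 5*(-2 - 6)))² = (115 + (6 + 5*(-8)))² = (115 + (6 - 40))² = (115 - 34)² = 81² = 6561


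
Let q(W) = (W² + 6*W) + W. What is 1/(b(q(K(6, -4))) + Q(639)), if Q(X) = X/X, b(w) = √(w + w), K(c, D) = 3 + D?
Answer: 1/13 - 2*I*√3/13 ≈ 0.076923 - 0.26647*I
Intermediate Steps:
q(W) = W² + 7*W
b(w) = √2*√w (b(w) = √(2*w) = √2*√w)
Q(X) = 1
1/(b(q(K(6, -4))) + Q(639)) = 1/(√2*√((3 - 4)*(7 + (3 - 4))) + 1) = 1/(√2*√(-(7 - 1)) + 1) = 1/(√2*√(-1*6) + 1) = 1/(√2*√(-6) + 1) = 1/(√2*(I*√6) + 1) = 1/(2*I*√3 + 1) = 1/(1 + 2*I*√3)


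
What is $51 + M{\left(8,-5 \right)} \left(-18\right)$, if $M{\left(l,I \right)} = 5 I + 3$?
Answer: $447$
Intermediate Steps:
$M{\left(l,I \right)} = 3 + 5 I$
$51 + M{\left(8,-5 \right)} \left(-18\right) = 51 + \left(3 + 5 \left(-5\right)\right) \left(-18\right) = 51 + \left(3 - 25\right) \left(-18\right) = 51 - -396 = 51 + 396 = 447$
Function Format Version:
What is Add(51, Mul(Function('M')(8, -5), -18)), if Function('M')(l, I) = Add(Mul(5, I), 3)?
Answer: 447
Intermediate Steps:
Function('M')(l, I) = Add(3, Mul(5, I))
Add(51, Mul(Function('M')(8, -5), -18)) = Add(51, Mul(Add(3, Mul(5, -5)), -18)) = Add(51, Mul(Add(3, -25), -18)) = Add(51, Mul(-22, -18)) = Add(51, 396) = 447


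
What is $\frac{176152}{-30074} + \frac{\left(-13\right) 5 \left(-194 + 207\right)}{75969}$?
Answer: $- \frac{6703751909}{1142345853} \approx -5.8684$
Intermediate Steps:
$\frac{176152}{-30074} + \frac{\left(-13\right) 5 \left(-194 + 207\right)}{75969} = 176152 \left(- \frac{1}{30074}\right) + \left(-65\right) 13 \cdot \frac{1}{75969} = - \frac{88076}{15037} - \frac{845}{75969} = - \frac{6703751909}{1142345853}$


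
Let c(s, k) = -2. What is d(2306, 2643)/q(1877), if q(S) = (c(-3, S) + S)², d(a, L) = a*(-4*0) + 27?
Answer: 3/390625 ≈ 7.6800e-6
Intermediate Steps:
d(a, L) = 27 (d(a, L) = a*0 + 27 = 0 + 27 = 27)
q(S) = (-2 + S)²
d(2306, 2643)/q(1877) = 27/((-2 + 1877)²) = 27/(1875²) = 27/3515625 = 27*(1/3515625) = 3/390625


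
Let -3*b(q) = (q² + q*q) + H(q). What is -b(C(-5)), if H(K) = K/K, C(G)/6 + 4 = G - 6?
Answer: 16201/3 ≈ 5400.3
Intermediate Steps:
C(G) = -60 + 6*G (C(G) = -24 + 6*(G - 6) = -24 + 6*(-6 + G) = -24 + (-36 + 6*G) = -60 + 6*G)
H(K) = 1
b(q) = -⅓ - 2*q²/3 (b(q) = -((q² + q*q) + 1)/3 = -((q² + q²) + 1)/3 = -(2*q² + 1)/3 = -(1 + 2*q²)/3 = -⅓ - 2*q²/3)
-b(C(-5)) = -(-⅓ - 2*(-60 + 6*(-5))²/3) = -(-⅓ - 2*(-60 - 30)²/3) = -(-⅓ - ⅔*(-90)²) = -(-⅓ - ⅔*8100) = -(-⅓ - 5400) = -1*(-16201/3) = 16201/3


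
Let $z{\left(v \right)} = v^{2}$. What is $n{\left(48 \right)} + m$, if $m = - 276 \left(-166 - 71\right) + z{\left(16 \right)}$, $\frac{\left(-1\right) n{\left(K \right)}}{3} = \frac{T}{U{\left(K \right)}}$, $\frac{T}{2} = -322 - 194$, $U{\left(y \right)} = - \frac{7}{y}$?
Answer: $\frac{311068}{7} \approx 44438.0$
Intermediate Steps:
$T = -1032$ ($T = 2 \left(-322 - 194\right) = 2 \left(-516\right) = -1032$)
$n{\left(K \right)} = - \frac{3096 K}{7}$ ($n{\left(K \right)} = - 3 \left(- \frac{1032}{\left(-7\right) \frac{1}{K}}\right) = - 3 \left(- 1032 \left(- \frac{K}{7}\right)\right) = - 3 \frac{1032 K}{7} = - \frac{3096 K}{7}$)
$m = 65668$ ($m = - 276 \left(-166 - 71\right) + 16^{2} = \left(-276\right) \left(-237\right) + 256 = 65412 + 256 = 65668$)
$n{\left(48 \right)} + m = \left(- \frac{3096}{7}\right) 48 + 65668 = - \frac{148608}{7} + 65668 = \frac{311068}{7}$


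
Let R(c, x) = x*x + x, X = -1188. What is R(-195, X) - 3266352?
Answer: -1856196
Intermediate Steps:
R(c, x) = x + x² (R(c, x) = x² + x = x + x²)
R(-195, X) - 3266352 = -1188*(1 - 1188) - 3266352 = -1188*(-1187) - 3266352 = 1410156 - 3266352 = -1856196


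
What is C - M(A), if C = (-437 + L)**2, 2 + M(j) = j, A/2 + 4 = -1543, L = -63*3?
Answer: 394972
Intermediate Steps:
L = -189
A = -3094 (A = -8 + 2*(-1543) = -8 - 3086 = -3094)
M(j) = -2 + j
C = 391876 (C = (-437 - 189)**2 = (-626)**2 = 391876)
C - M(A) = 391876 - (-2 - 3094) = 391876 - 1*(-3096) = 391876 + 3096 = 394972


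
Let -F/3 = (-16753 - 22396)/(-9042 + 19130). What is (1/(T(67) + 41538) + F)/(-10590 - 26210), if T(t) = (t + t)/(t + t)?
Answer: -212114827/670472691200 ≈ -0.00031637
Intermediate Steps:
T(t) = 1 (T(t) = (2*t)/((2*t)) = (2*t)*(1/(2*t)) = 1)
F = 117447/10088 (F = -3*(-16753 - 22396)/(-9042 + 19130) = -(-117447)/10088 = -3*(-39149/10088) = 117447/10088 ≈ 11.642)
(1/(T(67) + 41538) + F)/(-10590 - 26210) = (1/(1 + 41538) + 117447/10088)/(-10590 - 26210) = (1/41539 + 117447/10088)/(-36800) = (1/41539 + 117447/10088)*(-1/36800) = (4878641021/419045432)*(-1/36800) = -212114827/670472691200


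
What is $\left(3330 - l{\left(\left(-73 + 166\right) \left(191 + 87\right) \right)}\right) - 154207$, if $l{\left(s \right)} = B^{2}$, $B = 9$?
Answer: $-150958$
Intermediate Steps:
$l{\left(s \right)} = 81$ ($l{\left(s \right)} = 9^{2} = 81$)
$\left(3330 - l{\left(\left(-73 + 166\right) \left(191 + 87\right) \right)}\right) - 154207 = \left(3330 - 81\right) - 154207 = 3249 - 154207 = -150958$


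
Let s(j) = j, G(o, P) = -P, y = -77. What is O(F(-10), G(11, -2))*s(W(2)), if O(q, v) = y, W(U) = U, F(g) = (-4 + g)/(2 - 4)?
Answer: -154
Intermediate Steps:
F(g) = 2 - g/2 (F(g) = (-4 + g)/(-2) = (-4 + g)*(-½) = 2 - g/2)
O(q, v) = -77
O(F(-10), G(11, -2))*s(W(2)) = -77*2 = -154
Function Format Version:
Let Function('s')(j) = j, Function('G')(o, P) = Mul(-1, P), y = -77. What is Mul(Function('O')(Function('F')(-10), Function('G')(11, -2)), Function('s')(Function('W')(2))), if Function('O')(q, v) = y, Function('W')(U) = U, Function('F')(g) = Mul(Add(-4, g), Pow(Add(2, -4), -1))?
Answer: -154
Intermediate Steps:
Function('F')(g) = Add(2, Mul(Rational(-1, 2), g)) (Function('F')(g) = Mul(Add(-4, g), Pow(-2, -1)) = Mul(Add(-4, g), Rational(-1, 2)) = Add(2, Mul(Rational(-1, 2), g)))
Function('O')(q, v) = -77
Mul(Function('O')(Function('F')(-10), Function('G')(11, -2)), Function('s')(Function('W')(2))) = Mul(-77, 2) = -154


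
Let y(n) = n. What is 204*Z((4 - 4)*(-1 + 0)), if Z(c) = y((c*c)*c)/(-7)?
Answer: 0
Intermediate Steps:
Z(c) = -c³/7 (Z(c) = ((c*c)*c)/(-7) = (c²*c)*(-⅐) = c³*(-⅐) = -c³/7)
204*Z((4 - 4)*(-1 + 0)) = 204*(-(-1 + 0)³*(4 - 4)³/7) = 204*(-(0*(-1))³/7) = 204*(-⅐*0³) = 204*(-⅐*0) = 204*0 = 0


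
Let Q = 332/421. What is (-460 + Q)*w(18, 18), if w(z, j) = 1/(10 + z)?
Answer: -48332/2947 ≈ -16.400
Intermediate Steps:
Q = 332/421 (Q = 332*(1/421) = 332/421 ≈ 0.78860)
(-460 + Q)*w(18, 18) = (-460 + 332/421)/(10 + 18) = -193328/421/28 = -193328/421*1/28 = -48332/2947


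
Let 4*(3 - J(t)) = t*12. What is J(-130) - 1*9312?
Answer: -8919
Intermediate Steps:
J(t) = 3 - 3*t (J(t) = 3 - t*12/4 = 3 - 3*t)
J(-130) - 1*9312 = (3 - 3*(-130)) - 1*9312 = (3 + 390) - 9312 = 393 - 9312 = -8919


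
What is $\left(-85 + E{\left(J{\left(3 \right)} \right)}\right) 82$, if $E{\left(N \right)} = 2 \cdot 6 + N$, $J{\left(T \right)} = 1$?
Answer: $-5904$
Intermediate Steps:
$E{\left(N \right)} = 12 + N$
$\left(-85 + E{\left(J{\left(3 \right)} \right)}\right) 82 = \left(-85 + \left(12 + 1\right)\right) 82 = \left(-85 + 13\right) 82 = \left(-72\right) 82 = -5904$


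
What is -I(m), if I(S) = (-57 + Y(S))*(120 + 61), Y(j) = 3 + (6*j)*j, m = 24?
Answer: -615762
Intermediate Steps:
Y(j) = 3 + 6*j**2
I(S) = -9774 + 1086*S**2 (I(S) = (-57 + (3 + 6*S**2))*(120 + 61) = (-54 + 6*S**2)*181 = -9774 + 1086*S**2)
-I(m) = -(-9774 + 1086*24**2) = -(-9774 + 1086*576) = -(-9774 + 625536) = -1*615762 = -615762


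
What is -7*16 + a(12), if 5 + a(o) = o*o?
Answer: 27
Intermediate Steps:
a(o) = -5 + o² (a(o) = -5 + o*o = -5 + o²)
-7*16 + a(12) = -7*16 + (-5 + 12²) = -112 + (-5 + 144) = -112 + 139 = 27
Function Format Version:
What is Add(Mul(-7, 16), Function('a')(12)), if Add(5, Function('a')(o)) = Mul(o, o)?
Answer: 27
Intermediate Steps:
Function('a')(o) = Add(-5, Pow(o, 2)) (Function('a')(o) = Add(-5, Mul(o, o)) = Add(-5, Pow(o, 2)))
Add(Mul(-7, 16), Function('a')(12)) = Add(Mul(-7, 16), Add(-5, Pow(12, 2))) = Add(-112, Add(-5, 144)) = Add(-112, 139) = 27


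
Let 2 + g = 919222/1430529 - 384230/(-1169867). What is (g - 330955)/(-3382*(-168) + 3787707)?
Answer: -553864402899397207/7289695082110559769 ≈ -0.075979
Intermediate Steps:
g = -1722037698142/1673528669643 (g = -2 + (919222/1430529 - 384230/(-1169867)) = -2 + (919222*(1/1430529) - 384230*(-1/1169867)) = -2 + (919222/1430529 + 384230/1169867) = -2 + 1625019641144/1673528669643 = -1722037698142/1673528669643 ≈ -1.0290)
(g - 330955)/(-3382*(-168) + 3787707) = (-1722037698142/1673528669643 - 330955)/(-3382*(-168) + 3787707) = -553864402899397207/(1673528669643*(568176 + 3787707)) = -553864402899397207/1673528669643/4355883 = -553864402899397207/1673528669643*1/4355883 = -553864402899397207/7289695082110559769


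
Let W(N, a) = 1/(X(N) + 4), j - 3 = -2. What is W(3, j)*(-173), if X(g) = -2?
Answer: -173/2 ≈ -86.500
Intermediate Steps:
j = 1 (j = 3 - 2 = 1)
W(N, a) = 1/2 (W(N, a) = 1/(-2 + 4) = 1/2)
W(3, j)*(-173) = (1/2)*(-173) = -173/2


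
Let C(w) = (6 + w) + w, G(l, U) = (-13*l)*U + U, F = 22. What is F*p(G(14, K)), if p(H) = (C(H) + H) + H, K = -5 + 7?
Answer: -31724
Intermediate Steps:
K = 2
G(l, U) = U - 13*U*l (G(l, U) = -13*U*l + U = U - 13*U*l)
C(w) = 6 + 2*w
p(H) = 6 + 4*H (p(H) = ((6 + 2*H) + H) + H = (6 + 3*H) + H = 6 + 4*H)
F*p(G(14, K)) = 22*(6 + 4*(2*(1 - 13*14))) = 22*(6 + 4*(2*(1 - 182))) = 22*(6 + 4*(2*(-181))) = 22*(6 + 4*(-362)) = 22*(6 - 1448) = 22*(-1442) = -31724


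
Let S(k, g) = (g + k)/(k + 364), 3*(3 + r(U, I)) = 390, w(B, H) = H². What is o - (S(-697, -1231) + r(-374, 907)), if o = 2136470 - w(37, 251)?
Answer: 690420958/333 ≈ 2.0733e+6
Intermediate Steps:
r(U, I) = 127 (r(U, I) = -3 + (⅓)*390 = -3 + 130 = 127)
S(k, g) = (g + k)/(364 + k)
o = 2073469 (o = 2136470 - 1*251² = 2136470 - 1*63001 = 2136470 - 63001 = 2073469)
o - (S(-697, -1231) + r(-374, 907)) = 2073469 - ((-1231 - 697)/(364 - 697) + 127) = 2073469 - (-1928/(-333) + 127) = 2073469 - (-1/333*(-1928) + 127) = 2073469 - (1928/333 + 127) = 2073469 - 1*44219/333 = 2073469 - 44219/333 = 690420958/333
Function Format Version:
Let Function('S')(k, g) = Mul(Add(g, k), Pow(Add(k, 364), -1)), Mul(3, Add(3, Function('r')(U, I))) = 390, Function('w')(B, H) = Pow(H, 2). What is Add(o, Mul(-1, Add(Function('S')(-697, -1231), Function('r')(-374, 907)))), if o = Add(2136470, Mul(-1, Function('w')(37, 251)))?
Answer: Rational(690420958, 333) ≈ 2.0733e+6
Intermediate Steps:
Function('r')(U, I) = 127 (Function('r')(U, I) = Add(-3, Mul(Rational(1, 3), 390)) = Add(-3, 130) = 127)
Function('S')(k, g) = Mul(Pow(Add(364, k), -1), Add(g, k)) (Function('S')(k, g) = Mul(Add(g, k), Pow(Add(364, k), -1)) = Mul(Pow(Add(364, k), -1), Add(g, k)))
o = 2073469 (o = Add(2136470, Mul(-1, Pow(251, 2))) = Add(2136470, Mul(-1, 63001)) = Add(2136470, -63001) = 2073469)
Add(o, Mul(-1, Add(Function('S')(-697, -1231), Function('r')(-374, 907)))) = Add(2073469, Mul(-1, Add(Mul(Pow(Add(364, -697), -1), Add(-1231, -697)), 127))) = Add(2073469, Mul(-1, Add(Mul(Pow(-333, -1), -1928), 127))) = Add(2073469, Mul(-1, Add(Mul(Rational(-1, 333), -1928), 127))) = Add(2073469, Mul(-1, Add(Rational(1928, 333), 127))) = Add(2073469, Mul(-1, Rational(44219, 333))) = Add(2073469, Rational(-44219, 333)) = Rational(690420958, 333)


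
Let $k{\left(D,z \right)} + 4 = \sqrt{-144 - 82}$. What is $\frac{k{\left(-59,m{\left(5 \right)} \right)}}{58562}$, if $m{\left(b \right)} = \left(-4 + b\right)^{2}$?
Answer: $- \frac{2}{29281} + \frac{i \sqrt{226}}{58562} \approx -6.8304 \cdot 10^{-5} + 0.00025671 i$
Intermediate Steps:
$k{\left(D,z \right)} = -4 + i \sqrt{226}$ ($k{\left(D,z \right)} = -4 + \sqrt{-144 - 82} = -4 + \sqrt{-226} = -4 + i \sqrt{226}$)
$\frac{k{\left(-59,m{\left(5 \right)} \right)}}{58562} = \frac{-4 + i \sqrt{226}}{58562} = \left(-4 + i \sqrt{226}\right) \frac{1}{58562} = - \frac{2}{29281} + \frac{i \sqrt{226}}{58562}$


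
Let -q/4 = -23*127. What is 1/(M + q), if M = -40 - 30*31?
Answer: 1/10714 ≈ 9.3336e-5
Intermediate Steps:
M = -970 (M = -40 - 930 = -970)
q = 11684 (q = -(-92)*127 = -4*(-2921) = 11684)
1/(M + q) = 1/(-970 + 11684) = 1/10714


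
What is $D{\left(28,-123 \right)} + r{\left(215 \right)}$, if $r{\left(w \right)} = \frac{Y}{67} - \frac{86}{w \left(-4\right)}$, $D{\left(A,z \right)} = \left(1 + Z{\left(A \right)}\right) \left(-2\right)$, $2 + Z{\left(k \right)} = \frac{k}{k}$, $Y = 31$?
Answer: $\frac{377}{670} \approx 0.56269$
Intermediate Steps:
$Z{\left(k \right)} = -1$ ($Z{\left(k \right)} = -2 + \frac{k}{k} = -2 + 1 = -1$)
$D{\left(A,z \right)} = 0$ ($D{\left(A,z \right)} = \left(1 - 1\right) \left(-2\right) = 0 \left(-2\right) = 0$)
$r{\left(w \right)} = \frac{31}{67} + \frac{43}{2 w}$ ($r{\left(w \right)} = \frac{31}{67} - \frac{86}{w \left(-4\right)} = 31 \cdot \frac{1}{67} - \frac{86}{\left(-4\right) w} = \frac{31}{67} - 86 \left(- \frac{1}{4 w}\right) = \frac{31}{67} + \frac{43}{2 w}$)
$D{\left(28,-123 \right)} + r{\left(215 \right)} = 0 + \frac{2881 + 62 \cdot 215}{134 \cdot 215} = 0 + \frac{1}{134} \cdot \frac{1}{215} \left(2881 + 13330\right) = 0 + \frac{1}{134} \cdot \frac{1}{215} \cdot 16211 = 0 + \frac{377}{670} = \frac{377}{670}$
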